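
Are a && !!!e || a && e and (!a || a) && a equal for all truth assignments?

Yes

E1: a && !!!e || a && e
    = a && !e || a && e   — double negation
    = a   — distribution
E2: (!a || a) && a
    = a   — complement / identity
Both reduce to a, so they are equivalent.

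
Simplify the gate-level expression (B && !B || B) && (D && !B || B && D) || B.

(B && !B || B) && (D && !B || B && D) || B
= (B && !B || B) && D || B   [distribution]
= B && D || B   [complement / identity]
= B   [absorption]

B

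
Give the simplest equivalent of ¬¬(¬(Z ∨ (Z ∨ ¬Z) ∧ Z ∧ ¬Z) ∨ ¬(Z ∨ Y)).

¬Z

¬¬(¬(Z ∨ (Z ∨ ¬Z) ∧ Z ∧ ¬Z) ∨ ¬(Z ∨ Y))
= ¬¬(¬(Z ∨ Z ∧ ¬Z) ∨ ¬(Z ∨ Y))   (complement / identity)
= ¬((Z ∨ Z ∧ ¬Z) ∧ (Z ∨ Y))   (De Morgan)
= ¬(Z ∧ (Z ∨ Y))   (complement / identity)
= ¬Z   (absorption)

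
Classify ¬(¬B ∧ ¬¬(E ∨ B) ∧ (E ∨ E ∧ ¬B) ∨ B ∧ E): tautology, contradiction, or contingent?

¬(¬B ∧ ¬¬(E ∨ B) ∧ (E ∨ E ∧ ¬B) ∨ B ∧ E)
= ¬(¬B ∧ ¬¬(E ∨ B) ∧ E ∨ B ∧ E)   [absorption]
= ¬(¬B ∧ (E ∨ B) ∧ E ∨ B ∧ E)   [double negation]
= ¬(¬B ∧ E ∨ B ∧ E)   [absorption]
= ¬E   [distribution]
This depends on E, so it is not a constant.

contingent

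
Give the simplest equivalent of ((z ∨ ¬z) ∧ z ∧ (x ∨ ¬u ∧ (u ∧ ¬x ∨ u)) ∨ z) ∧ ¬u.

((z ∨ ¬z) ∧ z ∧ (x ∨ ¬u ∧ (u ∧ ¬x ∨ u)) ∨ z) ∧ ¬u
= ((z ∨ ¬z) ∧ z ∧ (x ∨ ¬u ∧ u) ∨ z) ∧ ¬u   (absorption)
= ((z ∨ ¬z) ∧ z ∧ x ∨ z) ∧ ¬u   (complement / identity)
= (z ∧ x ∨ z) ∧ ¬u   (complement / identity)
= z ∧ ¬u   (absorption)

z ∧ ¬u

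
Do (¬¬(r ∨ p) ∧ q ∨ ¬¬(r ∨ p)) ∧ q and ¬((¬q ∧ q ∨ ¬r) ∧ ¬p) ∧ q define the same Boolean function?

Yes

E1: (¬¬(r ∨ p) ∧ q ∨ ¬¬(r ∨ p)) ∧ q
    = ¬¬(r ∨ p) ∧ q   (absorption)
    = (r ∨ p) ∧ q   (double negation)
E2: ¬((¬q ∧ q ∨ ¬r) ∧ ¬p) ∧ q
    = ¬(¬r ∧ ¬p) ∧ q   (complement / identity)
    = (r ∨ p) ∧ q   (De Morgan)
Both reduce to (r ∨ p) ∧ q, so they are equivalent.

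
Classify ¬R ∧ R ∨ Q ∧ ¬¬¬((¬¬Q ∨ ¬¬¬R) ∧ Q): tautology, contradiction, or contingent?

¬R ∧ R ∨ Q ∧ ¬¬¬((¬¬Q ∨ ¬¬¬R) ∧ Q)
= ¬R ∧ R ∨ Q ∧ ¬¬¬((Q ∨ ¬¬¬R) ∧ Q)   (double negation)
= ¬R ∧ R ∨ Q ∧ ¬((Q ∨ ¬¬¬R) ∧ Q)   (double negation)
= ¬R ∧ R ∨ Q ∧ ¬((Q ∨ ¬R) ∧ Q)   (double negation)
= ¬R ∧ R ∨ Q ∧ ¬Q   (absorption)
= Q ∧ ¬Q   (complement / identity)
= False   (complement)

contradiction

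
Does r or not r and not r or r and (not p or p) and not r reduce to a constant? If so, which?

r or not r and not r or r and (not p or p) and not r
= r or not r and not r or r and not r
= r or not r
= True

yes, True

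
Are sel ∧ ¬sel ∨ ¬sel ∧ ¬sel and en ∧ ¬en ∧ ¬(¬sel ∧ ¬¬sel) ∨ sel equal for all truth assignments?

E1: sel ∧ ¬sel ∨ ¬sel ∧ ¬sel
    = ¬sel
E2: en ∧ ¬en ∧ ¬(¬sel ∧ ¬¬sel) ∨ sel
    = en ∧ ¬en ∧ (sel ∨ ¬sel) ∨ sel
    = en ∧ ¬en ∨ sel
    = sel
These differ: at en=0, sel=1, E1 = 0 but E2 = 1.

No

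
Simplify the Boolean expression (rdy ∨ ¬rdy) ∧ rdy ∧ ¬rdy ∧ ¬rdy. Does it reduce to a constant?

False

(rdy ∨ ¬rdy) ∧ rdy ∧ ¬rdy ∧ ¬rdy
= rdy ∧ ¬rdy ∧ ¬rdy   — complement / identity
= rdy ∧ ¬rdy   — idempotence
= False   — complement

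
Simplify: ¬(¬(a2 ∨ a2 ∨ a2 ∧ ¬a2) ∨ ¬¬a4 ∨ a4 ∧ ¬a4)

a2 ∧ ¬a4

¬(¬(a2 ∨ a2 ∨ a2 ∧ ¬a2) ∨ ¬¬a4 ∨ a4 ∧ ¬a4)
= ¬(¬(a2 ∨ a2) ∨ ¬¬a4 ∨ a4 ∧ ¬a4)   [complement / identity]
= ¬(¬(a2 ∨ a2) ∨ ¬¬a4)   [complement / identity]
= ¬(¬a2 ∨ ¬¬a4)   [idempotence]
= a2 ∧ ¬a4   [De Morgan]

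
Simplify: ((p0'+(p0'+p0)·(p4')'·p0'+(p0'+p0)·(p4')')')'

((p0'+(p0'+p0)·(p4')'·p0'+(p0'+p0)·(p4')')')'
= p0'+(p0'+p0)·(p4')'·p0'+(p0'+p0)·(p4')'   — double negation
= p0'+(p0'+p0)·(p4')'   — absorption
= p0'+(p4')'   — complement / identity
= p0'+p4   — double negation

p0'+p4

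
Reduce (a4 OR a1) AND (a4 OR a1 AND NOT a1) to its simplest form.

(a4 OR a1) AND (a4 OR a1 AND NOT a1)
= (a4 OR a1) AND a4
= a4

a4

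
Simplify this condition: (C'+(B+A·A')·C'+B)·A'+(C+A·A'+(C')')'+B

(C'+(B+A·A')·C'+B)·A'+(C+A·A'+(C')')'+B
= (C'+(B+A·A')·C'+B)·A'+(C+(C')')'+B   — complement / identity
= (C'+B·C'+B)·A'+(C+(C')')'+B   — complement / identity
= (C'+B)·A'+(C+(C')')'+B   — absorption
= (C'+B)·A'+(C+C)'+B   — double negation
= (C'+B)·A'+C'+B   — idempotence
= C'+B   — absorption

C'+B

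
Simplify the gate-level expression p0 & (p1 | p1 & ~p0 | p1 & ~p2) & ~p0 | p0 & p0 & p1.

p0 & (p1 | p1 & ~p0 | p1 & ~p2) & ~p0 | p0 & p0 & p1
= p0 & (p1 | p1 & ~p2) & ~p0 | p0 & p0 & p1   [absorption]
= p0 & p1 & ~p0 | p0 & p0 & p1   [absorption]
= p0 & p1   [distribution]

p0 & p1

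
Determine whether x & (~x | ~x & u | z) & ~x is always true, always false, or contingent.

x & (~x | ~x & u | z) & ~x
= x & (~x | z) & ~x   (absorption)
= x & ~x   (absorption)
= 0   (complement)

always false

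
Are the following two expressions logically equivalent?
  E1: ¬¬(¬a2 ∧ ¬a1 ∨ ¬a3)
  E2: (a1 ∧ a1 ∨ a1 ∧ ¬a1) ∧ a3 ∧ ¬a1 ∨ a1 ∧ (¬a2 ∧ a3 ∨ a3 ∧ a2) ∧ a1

No

E1: ¬¬(¬a2 ∧ ¬a1 ∨ ¬a3)
    = ¬a2 ∧ ¬a1 ∨ ¬a3   [double negation]
E2: (a1 ∧ a1 ∨ a1 ∧ ¬a1) ∧ a3 ∧ ¬a1 ∨ a1 ∧ (¬a2 ∧ a3 ∨ a3 ∧ a2) ∧ a1
    = a1 ∧ a3 ∧ ¬a1 ∨ a1 ∧ (¬a2 ∧ a3 ∨ a3 ∧ a2) ∧ a1   [distribution]
    = a1 ∧ a3 ∧ ¬a1 ∨ a1 ∧ a3 ∧ a1   [distribution]
    = a1 ∧ a3   [distribution]
These differ: at a1=0, a2=0, a3=0, E1 = 1 but E2 = 0.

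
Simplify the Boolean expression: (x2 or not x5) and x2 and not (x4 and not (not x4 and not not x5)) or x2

x2

(x2 or not x5) and x2 and not (x4 and not (not x4 and not not x5)) or x2
= x2 and not (x4 and not (not x4 and not not x5)) or x2   (absorption)
= x2 and not (x4 and (x4 or not x5)) or x2   (De Morgan)
= x2 and not x4 or x2   (absorption)
= x2   (absorption)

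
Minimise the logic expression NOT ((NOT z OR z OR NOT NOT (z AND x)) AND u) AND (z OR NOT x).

NOT ((NOT z OR z OR NOT NOT (z AND x)) AND u) AND (z OR NOT x)
= NOT ((NOT z OR z OR z AND x) AND u) AND (z OR NOT x)
= NOT ((NOT z OR z) AND u) AND (z OR NOT x)
= NOT u AND (z OR NOT x)

NOT u AND (z OR NOT x)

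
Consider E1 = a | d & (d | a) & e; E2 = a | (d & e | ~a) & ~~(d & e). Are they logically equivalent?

E1: a | d & (d | a) & e
    = a | d & e   (absorption)
E2: a | (d & e | ~a) & ~~(d & e)
    = a | (d & e | ~a) & d & e   (double negation)
    = a | d & e   (absorption)
Both reduce to a | d & e, so they are equivalent.

Yes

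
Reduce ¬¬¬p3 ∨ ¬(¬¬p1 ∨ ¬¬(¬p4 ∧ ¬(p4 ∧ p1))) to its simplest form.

¬p3 ∨ ¬p1 ∧ p4

¬¬¬p3 ∨ ¬(¬¬p1 ∨ ¬¬(¬p4 ∧ ¬(p4 ∧ p1)))
= ¬p3 ∨ ¬(¬¬p1 ∨ ¬¬(¬p4 ∧ ¬(p4 ∧ p1)))   [double negation]
= ¬p3 ∨ ¬(¬¬p1 ∨ ¬(p4 ∨ p4 ∧ p1))   [De Morgan]
= ¬p3 ∨ ¬(¬¬p1 ∨ ¬p4)   [absorption]
= ¬p3 ∨ ¬p1 ∧ p4   [De Morgan]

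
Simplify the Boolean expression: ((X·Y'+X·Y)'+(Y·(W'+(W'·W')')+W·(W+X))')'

X·(Y+W)

((X·Y'+X·Y)'+(Y·(W'+(W'·W')')+W·(W+X))')'
= (X'+(Y·(W'+(W'·W')')+W·(W+X))')'   [distribution]
= (X'+(Y·(W'+W+W)+W·(W+X))')'   [De Morgan]
= (X'+(Y·(W'+W+W)+W)')'   [absorption]
= (X'+(Y·(W'+W)+W)')'   [idempotence]
= X·(Y·(W'+W)+W)   [De Morgan]
= X·(Y+W)   [complement / identity]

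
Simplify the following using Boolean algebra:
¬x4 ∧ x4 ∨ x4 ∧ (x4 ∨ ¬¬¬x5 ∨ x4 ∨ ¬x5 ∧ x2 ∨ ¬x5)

x4

¬x4 ∧ x4 ∨ x4 ∧ (x4 ∨ ¬¬¬x5 ∨ x4 ∨ ¬x5 ∧ x2 ∨ ¬x5)
= x4 ∧ (x4 ∨ ¬¬¬x5 ∨ x4 ∨ ¬x5 ∧ x2 ∨ ¬x5)   [complement / identity]
= x4 ∧ (x4 ∨ ¬¬¬x5 ∨ x4 ∨ ¬x5)   [absorption]
= x4 ∧ (x4 ∨ ¬x5 ∨ x4 ∨ ¬x5)   [double negation]
= x4 ∧ (x4 ∨ ¬x5)   [idempotence]
= x4   [absorption]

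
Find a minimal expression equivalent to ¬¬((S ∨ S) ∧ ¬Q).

¬¬((S ∨ S) ∧ ¬Q)
= (S ∨ S) ∧ ¬Q   (double negation)
= S ∧ ¬Q   (idempotence)

S ∧ ¬Q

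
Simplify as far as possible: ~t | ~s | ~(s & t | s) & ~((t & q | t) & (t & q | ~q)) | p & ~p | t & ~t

~t | ~s | ~(s & t | s) & ~((t & q | t) & (t & q | ~q)) | p & ~p | t & ~t
= ~t | ~s | ~s & ~((t & q | t) & (t & q | ~q)) | p & ~p | t & ~t   — absorption
= ~t | ~s | ~s & ~(t & ~q | t & q) | p & ~p | t & ~t   — distribution
= ~t | ~s | ~s & ~(t & ~q | t & q) | p & ~p   — complement / identity
= ~t | ~s | ~s & ~(t & ~q | t & q)   — complement / identity
= ~t | ~s | ~s & ~t   — distribution
= ~t | ~s   — absorption

~t | ~s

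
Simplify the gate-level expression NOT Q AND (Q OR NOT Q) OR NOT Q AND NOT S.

NOT Q AND (Q OR NOT Q) OR NOT Q AND NOT S
= NOT Q OR NOT Q AND NOT S   (complement / identity)
= NOT Q   (absorption)

NOT Q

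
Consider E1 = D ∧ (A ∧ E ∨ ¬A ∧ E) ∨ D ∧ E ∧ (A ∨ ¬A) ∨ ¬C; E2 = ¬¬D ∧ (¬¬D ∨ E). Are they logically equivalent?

No

E1: D ∧ (A ∧ E ∨ ¬A ∧ E) ∨ D ∧ E ∧ (A ∨ ¬A) ∨ ¬C
    = D ∧ (A ∧ E ∨ ¬A ∧ E) ∨ D ∧ E ∨ ¬C
    = D ∧ E ∨ D ∧ E ∨ ¬C
    = D ∧ E ∨ ¬C
E2: ¬¬D ∧ (¬¬D ∨ E)
    = ¬¬D
    = D
These differ: at A=0, C=0, D=0, E=1, E1 = 1 but E2 = 0.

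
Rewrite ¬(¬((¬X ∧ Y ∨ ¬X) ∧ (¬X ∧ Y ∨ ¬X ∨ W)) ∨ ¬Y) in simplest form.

¬X ∧ Y

¬(¬((¬X ∧ Y ∨ ¬X) ∧ (¬X ∧ Y ∨ ¬X ∨ W)) ∨ ¬Y)
= ¬(¬(¬X ∧ Y ∨ ¬X) ∨ ¬Y)
= ¬(¬¬X ∨ ¬Y)
= ¬X ∧ Y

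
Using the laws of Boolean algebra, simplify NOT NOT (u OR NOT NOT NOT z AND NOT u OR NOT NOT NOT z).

NOT NOT (u OR NOT NOT NOT z AND NOT u OR NOT NOT NOT z)
= u OR NOT NOT NOT z AND NOT u OR NOT NOT NOT z
= u OR NOT NOT NOT z
= u OR NOT z

u OR NOT z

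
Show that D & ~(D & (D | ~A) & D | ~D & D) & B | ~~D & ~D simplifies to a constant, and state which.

0

D & ~(D & (D | ~A) & D | ~D & D) & B | ~~D & ~D
= D & ~(D & D | ~D & D) & B | ~~D & ~D
= D & ~D & B | ~~D & ~D
= D & ~D & B | D & ~D
= D & ~D
= 0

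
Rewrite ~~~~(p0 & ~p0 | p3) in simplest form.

p3

~~~~(p0 & ~p0 | p3)
= ~~~~p3   — complement / identity
= ~~p3   — double negation
= p3   — double negation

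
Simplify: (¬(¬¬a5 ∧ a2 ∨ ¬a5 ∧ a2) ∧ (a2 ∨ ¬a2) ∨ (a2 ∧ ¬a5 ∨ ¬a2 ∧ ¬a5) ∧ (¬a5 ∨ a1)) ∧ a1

(¬(¬¬a5 ∧ a2 ∨ ¬a5 ∧ a2) ∧ (a2 ∨ ¬a2) ∨ (a2 ∧ ¬a5 ∨ ¬a2 ∧ ¬a5) ∧ (¬a5 ∨ a1)) ∧ a1
= (¬(¬¬a5 ∧ a2 ∨ ¬a5 ∧ a2) ∨ (a2 ∧ ¬a5 ∨ ¬a2 ∧ ¬a5) ∧ (¬a5 ∨ a1)) ∧ a1   [complement / identity]
= (¬(¬¬a5 ∧ a2 ∨ ¬a5 ∧ a2) ∨ ¬a5 ∧ (¬a5 ∨ a1)) ∧ a1   [distribution]
= (¬(¬¬a5 ∧ a2 ∨ ¬a5 ∧ a2) ∨ ¬a5) ∧ a1   [absorption]
= (¬(a5 ∧ a2 ∨ ¬a5 ∧ a2) ∨ ¬a5) ∧ a1   [double negation]
= (¬a2 ∨ ¬a5) ∧ a1   [distribution]

(¬a2 ∨ ¬a5) ∧ a1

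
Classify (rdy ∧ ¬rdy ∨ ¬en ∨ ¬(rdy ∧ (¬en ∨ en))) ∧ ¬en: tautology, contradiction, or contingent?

contingent

(rdy ∧ ¬rdy ∨ ¬en ∨ ¬(rdy ∧ (¬en ∨ en))) ∧ ¬en
= (¬en ∨ ¬(rdy ∧ (¬en ∨ en))) ∧ ¬en   [complement / identity]
= (¬en ∨ ¬rdy) ∧ ¬en   [complement / identity]
= ¬en   [absorption]
This depends on en, so it is not a constant.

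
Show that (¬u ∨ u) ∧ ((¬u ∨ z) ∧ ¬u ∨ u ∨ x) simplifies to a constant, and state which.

(¬u ∨ u) ∧ ((¬u ∨ z) ∧ ¬u ∨ u ∨ x)
= (¬u ∨ u) ∧ (¬u ∨ u ∨ x)
= ¬u ∨ u
= True

True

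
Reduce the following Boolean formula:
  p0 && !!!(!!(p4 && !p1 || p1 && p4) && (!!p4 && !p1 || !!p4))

p0 && !!!(!!(p4 && !p1 || p1 && p4) && (!!p4 && !p1 || !!p4))
= p0 && !!!(!!p4 && (!!p4 && !p1 || !!p4))   (distribution)
= p0 && !!!(!!p4 && !!p4)   (absorption)
= p0 && !(!!p4 && !!p4)   (double negation)
= p0 && !!!p4   (idempotence)
= p0 && !p4   (double negation)

p0 && !p4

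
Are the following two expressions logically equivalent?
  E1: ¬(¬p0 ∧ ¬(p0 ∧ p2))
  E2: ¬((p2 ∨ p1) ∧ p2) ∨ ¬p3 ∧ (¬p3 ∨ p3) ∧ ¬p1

E1: ¬(¬p0 ∧ ¬(p0 ∧ p2))
    = p0 ∨ p0 ∧ p2   [De Morgan]
    = p0   [absorption]
E2: ¬((p2 ∨ p1) ∧ p2) ∨ ¬p3 ∧ (¬p3 ∨ p3) ∧ ¬p1
    = ¬((p2 ∨ p1) ∧ p2) ∨ ¬p3 ∧ ¬p1   [complement / identity]
    = ¬p2 ∨ ¬p3 ∧ ¬p1   [absorption]
These differ: at p0=0, p1=0, p2=0, p3=0, E1 = 0 but E2 = 1.

No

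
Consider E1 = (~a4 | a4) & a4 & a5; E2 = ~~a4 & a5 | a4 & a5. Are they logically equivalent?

Yes

E1: (~a4 | a4) & a4 & a5
    = a4 & a5   — complement / identity
E2: ~~a4 & a5 | a4 & a5
    = a4 & a5 | a4 & a5   — double negation
    = a4 & a5   — idempotence
Both reduce to a4 & a5, so they are equivalent.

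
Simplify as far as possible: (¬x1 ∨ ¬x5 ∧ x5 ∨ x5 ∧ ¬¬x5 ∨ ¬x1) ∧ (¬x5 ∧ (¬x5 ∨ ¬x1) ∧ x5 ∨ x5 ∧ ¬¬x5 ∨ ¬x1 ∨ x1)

(¬x1 ∨ ¬x5 ∧ x5 ∨ x5 ∧ ¬¬x5 ∨ ¬x1) ∧ (¬x5 ∧ (¬x5 ∨ ¬x1) ∧ x5 ∨ x5 ∧ ¬¬x5 ∨ ¬x1 ∨ x1)
= (¬x1 ∨ ¬x5 ∧ x5 ∨ x5 ∧ ¬¬x5 ∨ ¬x1) ∧ (¬x5 ∧ x5 ∨ x5 ∧ ¬¬x5 ∨ ¬x1 ∨ x1)
= ¬x1 ∧ x1 ∨ ¬x5 ∧ x5 ∨ x5 ∧ ¬¬x5 ∨ ¬x1
= ¬x1 ∧ x1 ∨ ¬x5 ∧ x5 ∨ x5 ∧ x5 ∨ ¬x1
= ¬x5 ∧ x5 ∨ x5 ∧ x5 ∨ ¬x1
= x5 ∨ ¬x1

x5 ∨ ¬x1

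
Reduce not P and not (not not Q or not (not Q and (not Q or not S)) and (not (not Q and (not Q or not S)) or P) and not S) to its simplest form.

not P and not Q

not P and not (not not Q or not (not Q and (not Q or not S)) and (not (not Q and (not Q or not S)) or P) and not S)
= not P and not (not not Q or not (not Q and (not Q or not S)) and not S)   (absorption)
= not P and not (not not Q or not not Q and not S)   (absorption)
= not P and not not not Q   (absorption)
= not P and not Q   (double negation)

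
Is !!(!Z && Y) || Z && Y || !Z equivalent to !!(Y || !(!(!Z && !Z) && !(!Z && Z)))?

E1: !!(!Z && Y) || Z && Y || !Z
    = !Z && Y || Z && Y || !Z   (double negation)
    = Y || !Z   (distribution)
E2: !!(Y || !(!(!Z && !Z) && !(!Z && Z)))
    = !!(Y || !Z && !Z || !Z && Z)   (De Morgan)
    = !!(Y || !Z)   (distribution)
    = Y || !Z   (double negation)
Both reduce to Y || !Z, so they are equivalent.

Yes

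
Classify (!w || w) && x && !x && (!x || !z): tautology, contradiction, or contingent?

(!w || w) && x && !x && (!x || !z)
= (!w || w) && x && !x   (absorption)
= x && !x   (complement / identity)
= false   (complement)

contradiction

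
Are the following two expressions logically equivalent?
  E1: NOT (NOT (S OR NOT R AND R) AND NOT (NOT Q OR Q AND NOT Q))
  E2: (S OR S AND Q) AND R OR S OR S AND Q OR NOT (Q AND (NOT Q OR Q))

Yes

E1: NOT (NOT (S OR NOT R AND R) AND NOT (NOT Q OR Q AND NOT Q))
    = NOT (NOT S AND NOT (NOT Q OR Q AND NOT Q))   — complement / identity
    = S OR NOT Q OR Q AND NOT Q   — De Morgan
    = S OR NOT Q   — complement / identity
E2: (S OR S AND Q) AND R OR S OR S AND Q OR NOT (Q AND (NOT Q OR Q))
    = S OR S AND Q OR NOT (Q AND (NOT Q OR Q))   — absorption
    = S OR NOT (Q AND (NOT Q OR Q))   — absorption
    = S OR NOT Q   — complement / identity
Both reduce to S OR NOT Q, so they are equivalent.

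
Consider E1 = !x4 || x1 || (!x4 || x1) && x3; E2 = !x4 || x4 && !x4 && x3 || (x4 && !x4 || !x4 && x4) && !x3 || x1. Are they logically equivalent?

Yes

E1: !x4 || x1 || (!x4 || x1) && x3
    = !x4 || x1
E2: !x4 || x4 && !x4 && x3 || (x4 && !x4 || !x4 && x4) && !x3 || x1
    = !x4 || x4 && !x4 && x3 || x4 && !x4 && !x3 || x1
    = !x4 || x4 && !x4 || x1
    = !x4 || x1
Both reduce to !x4 || x1, so they are equivalent.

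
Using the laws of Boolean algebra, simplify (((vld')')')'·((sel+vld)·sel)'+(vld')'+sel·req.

vld+sel·req

(((vld')')')'·((sel+vld)·sel)'+(vld')'+sel·req
= (vld')'·((sel+vld)·sel)'+(vld')'+sel·req   — double negation
= (vld')'·sel'+(vld')'+sel·req   — absorption
= (vld')'+sel·req   — absorption
= vld+sel·req   — double negation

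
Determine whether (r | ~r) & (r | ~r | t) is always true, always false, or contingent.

always true

(r | ~r) & (r | ~r | t)
= r | ~r   [absorption]
= 1   [complement]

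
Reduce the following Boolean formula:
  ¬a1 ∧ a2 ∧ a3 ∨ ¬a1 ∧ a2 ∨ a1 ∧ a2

a2

¬a1 ∧ a2 ∧ a3 ∨ ¬a1 ∧ a2 ∨ a1 ∧ a2
= ¬a1 ∧ a2 ∨ a1 ∧ a2   [absorption]
= a2   [distribution]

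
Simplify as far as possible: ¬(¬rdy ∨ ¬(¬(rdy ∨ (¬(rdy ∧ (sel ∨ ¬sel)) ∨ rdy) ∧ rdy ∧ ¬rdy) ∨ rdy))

rdy

¬(¬rdy ∨ ¬(¬(rdy ∨ (¬(rdy ∧ (sel ∨ ¬sel)) ∨ rdy) ∧ rdy ∧ ¬rdy) ∨ rdy))
= ¬(¬rdy ∨ ¬(¬(rdy ∨ (¬rdy ∨ rdy) ∧ rdy ∧ ¬rdy) ∨ rdy))   — complement / identity
= ¬(¬rdy ∨ ¬(¬(rdy ∨ rdy ∧ ¬rdy) ∨ rdy))   — complement / identity
= rdy ∧ (¬(rdy ∨ rdy ∧ ¬rdy) ∨ rdy)   — De Morgan
= rdy ∧ (¬rdy ∨ rdy)   — complement / identity
= rdy   — complement / identity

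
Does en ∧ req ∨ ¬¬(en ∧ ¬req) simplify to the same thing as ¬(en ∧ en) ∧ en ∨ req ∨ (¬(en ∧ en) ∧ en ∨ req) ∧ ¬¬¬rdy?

E1: en ∧ req ∨ ¬¬(en ∧ ¬req)
    = en ∧ req ∨ en ∧ ¬req   (double negation)
    = en   (distribution)
E2: ¬(en ∧ en) ∧ en ∨ req ∨ (¬(en ∧ en) ∧ en ∨ req) ∧ ¬¬¬rdy
    = ¬(en ∧ en) ∧ en ∨ req ∨ (¬(en ∧ en) ∧ en ∨ req) ∧ ¬rdy   (double negation)
    = ¬(en ∧ en) ∧ en ∨ req   (absorption)
    = ¬en ∧ en ∨ req   (idempotence)
    = req   (complement / identity)
These differ: at en=0, rdy=0, req=1, E1 = 0 but E2 = 1.

No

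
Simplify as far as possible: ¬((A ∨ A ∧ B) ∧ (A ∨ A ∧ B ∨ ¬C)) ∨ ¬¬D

¬((A ∨ A ∧ B) ∧ (A ∨ A ∧ B ∨ ¬C)) ∨ ¬¬D
= ¬(A ∨ A ∧ B) ∨ ¬¬D
= ¬(A ∨ A ∧ B) ∨ D
= ¬A ∨ D

¬A ∨ D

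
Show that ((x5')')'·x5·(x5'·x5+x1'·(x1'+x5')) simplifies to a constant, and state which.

((x5')')'·x5·(x5'·x5+x1'·(x1'+x5'))
= ((x5')')'·x5·(x5'·x5+x1')   [absorption]
= x5'·x5·(x5'·x5+x1')   [double negation]
= x5'·x5   [absorption]
= 0   [complement]

0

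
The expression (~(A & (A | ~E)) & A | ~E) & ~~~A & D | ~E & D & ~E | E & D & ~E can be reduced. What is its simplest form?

D & ~E

(~(A & (A | ~E)) & A | ~E) & ~~~A & D | ~E & D & ~E | E & D & ~E
= (~(A & (A | ~E)) & A | ~E) & ~A & D | ~E & D & ~E | E & D & ~E   [double negation]
= (~A & A | ~E) & ~A & D | ~E & D & ~E | E & D & ~E   [absorption]
= (~A & A | ~E) & ~A & D | D & ~E   [distribution]
= D & ((~A & A | ~E) & ~A | ~E)   [distribution]
= D & (~E & ~A | ~E)   [complement / identity]
= D & ~E   [absorption]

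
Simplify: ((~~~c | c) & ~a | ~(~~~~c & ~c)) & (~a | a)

1

((~~~c | c) & ~a | ~(~~~~c & ~c)) & (~a | a)
= ((~c | c) & ~a | ~(~~~~c & ~c)) & (~a | a)   (double negation)
= ((~c | c) & ~a | ~~~c | c) & (~a | a)   (De Morgan)
= ((~c | c) & ~a | ~c | c) & (~a | a)   (double negation)
= (~c | c) & (~a | a)   (absorption)
= ~a | a   (complement / identity)
= 1   (complement)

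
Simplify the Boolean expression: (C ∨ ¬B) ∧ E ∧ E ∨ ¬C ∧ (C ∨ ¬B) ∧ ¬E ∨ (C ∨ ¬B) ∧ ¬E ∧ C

C ∨ ¬B

(C ∨ ¬B) ∧ E ∧ E ∨ ¬C ∧ (C ∨ ¬B) ∧ ¬E ∨ (C ∨ ¬B) ∧ ¬E ∧ C
= (C ∨ ¬B) ∧ E ∧ E ∨ (C ∨ ¬B) ∧ ¬E   [distribution]
= (C ∨ ¬B) ∧ E ∨ (C ∨ ¬B) ∧ ¬E   [idempotence]
= C ∨ ¬B   [distribution]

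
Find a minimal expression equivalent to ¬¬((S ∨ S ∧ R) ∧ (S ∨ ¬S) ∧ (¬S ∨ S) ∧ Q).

S ∧ Q

¬¬((S ∨ S ∧ R) ∧ (S ∨ ¬S) ∧ (¬S ∨ S) ∧ Q)
= (S ∨ S ∧ R) ∧ (S ∨ ¬S) ∧ (¬S ∨ S) ∧ Q
= (S ∨ S ∧ R) ∧ (S ∨ ¬S) ∧ Q
= (S ∨ S ∧ R) ∧ Q
= S ∧ Q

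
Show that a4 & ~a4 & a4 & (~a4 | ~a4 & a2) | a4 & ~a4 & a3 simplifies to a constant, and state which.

a4 & ~a4 & a4 & (~a4 | ~a4 & a2) | a4 & ~a4 & a3
= a4 & ~a4 & a4 & ~a4 | a4 & ~a4 & a3   — absorption
= a4 & ~a4 & (a4 & ~a4 | a3)   — distribution
= a4 & ~a4   — absorption
= 0   — complement

0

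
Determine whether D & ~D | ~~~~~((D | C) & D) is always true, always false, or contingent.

D & ~D | ~~~~~((D | C) & D)
= D & ~D | ~~~~~D
= ~~~~~D
= ~~~D
= ~D
This depends on D, so it is not a constant.

contingent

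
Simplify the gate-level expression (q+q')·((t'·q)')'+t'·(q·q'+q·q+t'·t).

t'·q

(q+q')·((t'·q)')'+t'·(q·q'+q·q+t'·t)
= (q+q')·((t'·q)')'+t'·(q·q'+q·q)   (complement / identity)
= (q+q')·t'·q+t'·(q·q'+q·q)   (double negation)
= (q+q')·t'·q+t'·q   (distribution)
= t'·q+t'·q   (complement / identity)
= t'·q   (idempotence)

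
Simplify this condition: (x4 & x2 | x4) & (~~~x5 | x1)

(x4 & x2 | x4) & (~~~x5 | x1)
= (x4 & x2 | x4) & (~x5 | x1)   [double negation]
= x4 & (~x5 | x1)   [absorption]

x4 & (~x5 | x1)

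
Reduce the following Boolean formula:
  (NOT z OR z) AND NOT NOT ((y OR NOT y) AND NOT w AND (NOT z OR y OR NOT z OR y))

(NOT z OR z) AND NOT NOT ((y OR NOT y) AND NOT w AND (NOT z OR y OR NOT z OR y))
= (NOT z OR z) AND NOT NOT (NOT w AND (NOT z OR y OR NOT z OR y))   — complement / identity
= (NOT z OR z) AND NOT w AND (NOT z OR y OR NOT z OR y)   — double negation
= (NOT z OR z) AND NOT w AND (NOT z OR y)   — idempotence
= NOT w AND (NOT z OR y)   — complement / identity

NOT w AND (NOT z OR y)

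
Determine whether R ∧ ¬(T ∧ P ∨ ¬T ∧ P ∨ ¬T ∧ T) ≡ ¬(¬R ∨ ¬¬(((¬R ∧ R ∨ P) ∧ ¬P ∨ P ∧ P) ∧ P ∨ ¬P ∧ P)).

Yes

E1: R ∧ ¬(T ∧ P ∨ ¬T ∧ P ∨ ¬T ∧ T)
    = R ∧ ¬(P ∨ ¬T ∧ T)   [distribution]
    = R ∧ ¬P   [complement / identity]
E2: ¬(¬R ∨ ¬¬(((¬R ∧ R ∨ P) ∧ ¬P ∨ P ∧ P) ∧ P ∨ ¬P ∧ P))
    = ¬(¬R ∨ ¬¬((P ∧ ¬P ∨ P ∧ P) ∧ P ∨ ¬P ∧ P))   [complement / identity]
    = ¬(¬R ∨ ¬¬(P ∧ P ∨ ¬P ∧ P))   [distribution]
    = ¬(¬R ∨ ¬¬P)   [distribution]
    = R ∧ ¬P   [De Morgan]
Both reduce to R ∧ ¬P, so they are equivalent.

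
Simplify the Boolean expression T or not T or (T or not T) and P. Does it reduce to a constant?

T or not T or (T or not T) and P
= T or not T   [absorption]
= True   [complement]

True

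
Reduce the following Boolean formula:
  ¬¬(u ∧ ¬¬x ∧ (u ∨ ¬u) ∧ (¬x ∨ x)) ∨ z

¬¬(u ∧ ¬¬x ∧ (u ∨ ¬u) ∧ (¬x ∨ x)) ∨ z
= ¬¬(u ∧ ¬¬x ∧ (¬x ∨ x)) ∨ z   — complement / identity
= ¬¬(u ∧ ¬¬x) ∨ z   — complement / identity
= u ∧ ¬¬x ∨ z   — double negation
= u ∧ x ∨ z   — double negation

u ∧ x ∨ z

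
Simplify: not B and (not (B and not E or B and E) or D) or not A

not B or not A

not B and (not (B and not E or B and E) or D) or not A
= not B and (not B or D) or not A   (distribution)
= not B or not A   (absorption)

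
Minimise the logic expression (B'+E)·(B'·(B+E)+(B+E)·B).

E

(B'+E)·(B'·(B+E)+(B+E)·B)
= (B'+E)·(B+E)   (distribution)
= E+B'·B   (distribution)
= E   (complement / identity)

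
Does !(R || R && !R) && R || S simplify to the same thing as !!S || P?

No

E1: !(R || R && !R) && R || S
    = !R && R || S   — complement / identity
    = S   — complement / identity
E2: !!S || P
    = S || P   — double negation
These differ: at P=1, R=0, S=0, E1 = 0 but E2 = 1.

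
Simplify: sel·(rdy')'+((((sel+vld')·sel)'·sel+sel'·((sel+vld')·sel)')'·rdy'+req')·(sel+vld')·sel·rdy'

sel·(rdy')'+((((sel+vld')·sel)'·sel+sel'·((sel+vld')·sel)')'·rdy'+req')·(sel+vld')·sel·rdy'
= sel·(rdy')'+((((sel+vld')·sel)')'·rdy'+req')·(sel+vld')·sel·rdy'   [distribution]
= sel·(rdy')'+((sel+vld')·sel·rdy'+req')·(sel+vld')·sel·rdy'   [double negation]
= sel·rdy+((sel+vld')·sel·rdy'+req')·(sel+vld')·sel·rdy'   [double negation]
= sel·rdy+(sel+vld')·sel·rdy'   [absorption]
= sel·rdy+sel·rdy'   [absorption]
= sel   [distribution]

sel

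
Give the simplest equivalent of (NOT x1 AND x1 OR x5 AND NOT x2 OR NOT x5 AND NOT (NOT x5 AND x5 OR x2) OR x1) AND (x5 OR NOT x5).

(NOT x1 AND x1 OR x5 AND NOT x2 OR NOT x5 AND NOT (NOT x5 AND x5 OR x2) OR x1) AND (x5 OR NOT x5)
= (NOT x1 AND x1 OR x5 AND NOT x2 OR NOT x5 AND NOT x2 OR x1) AND (x5 OR NOT x5)
= (NOT x1 AND x1 OR NOT x2 OR x1) AND (x5 OR NOT x5)
= NOT x1 AND x1 OR NOT x2 OR x1
= NOT x2 OR x1

NOT x2 OR x1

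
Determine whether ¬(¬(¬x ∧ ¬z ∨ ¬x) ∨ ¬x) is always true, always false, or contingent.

always false

¬(¬(¬x ∧ ¬z ∨ ¬x) ∨ ¬x)
= (¬x ∧ ¬z ∨ ¬x) ∧ x   — De Morgan
= ¬x ∧ x   — absorption
= False   — complement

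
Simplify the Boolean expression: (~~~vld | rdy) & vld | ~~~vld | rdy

~vld | rdy

(~~~vld | rdy) & vld | ~~~vld | rdy
= ~~~vld | rdy   — absorption
= ~vld | rdy   — double negation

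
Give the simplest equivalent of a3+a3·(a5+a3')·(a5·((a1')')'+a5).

a3+a3·(a5+a3')·(a5·((a1')')'+a5)
= a3+a3·(a5+a3')·(a5·a1'+a5)   [double negation]
= a3+a3·(a5+a3')·a5   [absorption]
= a3+a3·a5   [absorption]
= a3   [absorption]

a3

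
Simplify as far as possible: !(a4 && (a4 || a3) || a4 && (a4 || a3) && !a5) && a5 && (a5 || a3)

!a4 && a5

!(a4 && (a4 || a3) || a4 && (a4 || a3) && !a5) && a5 && (a5 || a3)
= !(a4 && (a4 || a3)) && a5 && (a5 || a3)   — absorption
= !(a4 && (a4 || a3)) && a5   — absorption
= !a4 && a5   — absorption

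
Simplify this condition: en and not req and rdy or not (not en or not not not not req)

en and not req

en and not req and rdy or not (not en or not not not not req)
= en and not req and rdy or not (not en or not not req)
= en and not req and rdy or en and not req
= en and not req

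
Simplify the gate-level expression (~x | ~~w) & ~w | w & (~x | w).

~x | w

(~x | ~~w) & ~w | w & (~x | w)
= (~x | w) & ~w | w & (~x | w)   (double negation)
= ~x | w   (distribution)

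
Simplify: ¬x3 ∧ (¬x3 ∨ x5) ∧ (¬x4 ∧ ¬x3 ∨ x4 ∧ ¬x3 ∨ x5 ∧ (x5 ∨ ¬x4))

¬x3 ∧ (¬x3 ∨ x5) ∧ (¬x4 ∧ ¬x3 ∨ x4 ∧ ¬x3 ∨ x5 ∧ (x5 ∨ ¬x4))
= ¬x3 ∧ (¬x3 ∨ x5) ∧ (¬x3 ∨ x5 ∧ (x5 ∨ ¬x4))   — distribution
= ¬x3 ∧ (¬x3 ∨ x5) ∧ (¬x3 ∨ x5)   — absorption
= ¬x3 ∧ (¬x3 ∨ x5)   — idempotence
= ¬x3   — absorption

¬x3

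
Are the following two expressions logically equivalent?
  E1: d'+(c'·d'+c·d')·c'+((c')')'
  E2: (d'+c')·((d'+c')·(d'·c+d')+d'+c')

Yes

E1: d'+(c'·d'+c·d')·c'+((c')')'
    = d'+(c'·d'+c·d')·c'+c'   — double negation
    = d'+d'·c'+c'   — distribution
    = d'+c'   — absorption
E2: (d'+c')·((d'+c')·(d'·c+d')+d'+c')
    = (d'+c')·((d'+c')·d'+d'+c')   — absorption
    = (d'+c')·(d'+c')   — absorption
    = d'+c'   — idempotence
Both reduce to d'+c', so they are equivalent.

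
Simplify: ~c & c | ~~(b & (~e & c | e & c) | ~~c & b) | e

c & b | e

~c & c | ~~(b & (~e & c | e & c) | ~~c & b) | e
= ~c & c | ~~((~e & c | e & c | ~~c) & b) | e   (distribution)
= ~~((~e & c | e & c | ~~c) & b) | e   (complement / identity)
= ~~((~e & c | e & c | c) & b) | e   (double negation)
= ~~((c | c) & b) | e   (distribution)
= ~~(c & b) | e   (idempotence)
= c & b | e   (double negation)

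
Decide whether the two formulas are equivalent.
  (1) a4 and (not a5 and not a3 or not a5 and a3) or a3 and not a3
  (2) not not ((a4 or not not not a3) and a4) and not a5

E1: a4 and (not a5 and not a3 or not a5 and a3) or a3 and not a3
    = a4 and (not a5 and not a3 or not a5 and a3)   — complement / identity
    = a4 and not a5   — distribution
E2: not not ((a4 or not not not a3) and a4) and not a5
    = (a4 or not not not a3) and a4 and not a5   — double negation
    = (a4 or not a3) and a4 and not a5   — double negation
    = a4 and not a5   — absorption
Both reduce to a4 and not a5, so they are equivalent.

Yes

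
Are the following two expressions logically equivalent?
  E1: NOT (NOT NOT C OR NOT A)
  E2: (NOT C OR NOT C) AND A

E1: NOT (NOT NOT C OR NOT A)
    = NOT C AND A   (De Morgan)
E2: (NOT C OR NOT C) AND A
    = NOT C AND A   (idempotence)
Both reduce to NOT C AND A, so they are equivalent.

Yes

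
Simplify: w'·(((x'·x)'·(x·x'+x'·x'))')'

w'·x'

w'·(((x'·x)'·(x·x'+x'·x'))')'
= w'·(((x'·x)'·x')')'   — distribution
= w'·(x'·x+x)'   — De Morgan
= w'·x'   — complement / identity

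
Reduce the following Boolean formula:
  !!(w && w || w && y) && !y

w && !y

!!(w && w || w && y) && !y
= (w && w || w && y) && !y   [double negation]
= w && (w || y) && !y   [distribution]
= w && !y   [absorption]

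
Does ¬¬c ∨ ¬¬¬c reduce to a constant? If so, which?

yes, True

¬¬c ∨ ¬¬¬c
= c ∨ ¬¬¬c   (double negation)
= c ∨ ¬c   (double negation)
= True   (complement)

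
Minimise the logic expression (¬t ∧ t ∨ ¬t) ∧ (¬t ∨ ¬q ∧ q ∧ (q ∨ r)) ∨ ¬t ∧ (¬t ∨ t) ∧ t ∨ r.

¬t ∨ r

(¬t ∧ t ∨ ¬t) ∧ (¬t ∨ ¬q ∧ q ∧ (q ∨ r)) ∨ ¬t ∧ (¬t ∨ t) ∧ t ∨ r
= (¬t ∧ t ∨ ¬t) ∧ (¬t ∨ ¬q ∧ q ∧ (q ∨ r)) ∨ ¬t ∧ t ∨ r   — complement / identity
= (¬t ∧ t ∨ ¬t) ∧ (¬t ∨ ¬q ∧ q) ∨ ¬t ∧ t ∨ r   — absorption
= (¬t ∧ t ∨ ¬t) ∧ ¬t ∨ ¬t ∧ t ∨ r   — complement / identity
= ¬t ∧ ¬t ∨ ¬t ∧ t ∨ r   — complement / identity
= ¬t ∨ r   — distribution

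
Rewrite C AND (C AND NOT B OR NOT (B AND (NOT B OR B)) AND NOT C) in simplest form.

C AND (C AND NOT B OR NOT (B AND (NOT B OR B)) AND NOT C)
= C AND (C AND NOT B OR NOT B AND NOT C)   [complement / identity]
= C AND NOT B   [distribution]

C AND NOT B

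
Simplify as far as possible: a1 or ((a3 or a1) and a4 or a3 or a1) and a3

a1 or a3

a1 or ((a3 or a1) and a4 or a3 or a1) and a3
= a1 or (a3 or a1) and a3
= a1 or a3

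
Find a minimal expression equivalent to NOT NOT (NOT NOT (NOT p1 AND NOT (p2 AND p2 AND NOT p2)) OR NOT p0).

NOT NOT (NOT NOT (NOT p1 AND NOT (p2 AND p2 AND NOT p2)) OR NOT p0)
= NOT NOT (NOT (p1 OR p2 AND p2 AND NOT p2) OR NOT p0)   [De Morgan]
= NOT NOT (NOT (p1 OR p2 AND NOT p2) OR NOT p0)   [idempotence]
= NOT NOT (NOT p1 OR NOT p0)   [complement / identity]
= NOT p1 OR NOT p0   [double negation]

NOT p1 OR NOT p0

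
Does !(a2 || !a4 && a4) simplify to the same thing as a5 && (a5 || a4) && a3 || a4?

E1: !(a2 || !a4 && a4)
    = !a2   [complement / identity]
E2: a5 && (a5 || a4) && a3 || a4
    = a5 && a3 || a4   [absorption]
These differ: at a2=1, a3=0, a4=1, a5=0, E1 = 0 but E2 = 1.

No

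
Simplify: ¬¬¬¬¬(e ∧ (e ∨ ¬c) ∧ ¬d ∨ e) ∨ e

True

¬¬¬¬¬(e ∧ (e ∨ ¬c) ∧ ¬d ∨ e) ∨ e
= ¬¬¬¬¬(e ∧ ¬d ∨ e) ∨ e   (absorption)
= ¬¬¬¬¬e ∨ e   (absorption)
= ¬¬¬e ∨ e   (double negation)
= ¬e ∨ e   (double negation)
= True   (complement)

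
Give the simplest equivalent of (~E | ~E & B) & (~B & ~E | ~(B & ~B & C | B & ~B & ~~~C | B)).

~E & ~B

(~E | ~E & B) & (~B & ~E | ~(B & ~B & C | B & ~B & ~~~C | B))
= ~E & (~B & ~E | ~(B & ~B & C | B & ~B & ~~~C | B))   (absorption)
= ~E & (~B & ~E | ~(B & ~B & C | B & ~B & ~C | B))   (double negation)
= ~E & (~B & ~E | ~(B & ~B | B))   (distribution)
= ~E & (~B & ~E | ~B)   (complement / identity)
= ~E & ~B   (absorption)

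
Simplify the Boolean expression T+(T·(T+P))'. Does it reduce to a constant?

1

T+(T·(T+P))'
= T+T'   [absorption]
= 1   [complement]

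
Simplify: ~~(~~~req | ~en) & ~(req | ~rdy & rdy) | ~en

~req | ~en

~~(~~~req | ~en) & ~(req | ~rdy & rdy) | ~en
= (~~~req | ~en) & ~(req | ~rdy & rdy) | ~en   — double negation
= (~req | ~en) & ~(req | ~rdy & rdy) | ~en   — double negation
= (~req | ~en) & ~req | ~en   — complement / identity
= ~req | ~en   — absorption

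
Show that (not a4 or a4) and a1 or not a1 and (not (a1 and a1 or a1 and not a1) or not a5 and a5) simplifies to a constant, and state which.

True

(not a4 or a4) and a1 or not a1 and (not (a1 and a1 or a1 and not a1) or not a5 and a5)
= (not a4 or a4) and a1 or not a1 and not (a1 and a1 or a1 and not a1)   — complement / identity
= (not a4 or a4) and a1 or not a1 and not a1   — distribution
= a1 or not a1 and not a1   — complement / identity
= a1 or not a1   — idempotence
= True   — complement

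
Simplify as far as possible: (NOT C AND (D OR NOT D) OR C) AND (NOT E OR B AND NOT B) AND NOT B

NOT E AND NOT B

(NOT C AND (D OR NOT D) OR C) AND (NOT E OR B AND NOT B) AND NOT B
= (NOT C OR C) AND (NOT E OR B AND NOT B) AND NOT B   (complement / identity)
= (NOT E OR B AND NOT B) AND NOT B   (complement / identity)
= NOT E AND NOT B   (complement / identity)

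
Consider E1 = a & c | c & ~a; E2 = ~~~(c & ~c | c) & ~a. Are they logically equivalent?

No

E1: a & c | c & ~a
    = c   [distribution]
E2: ~~~(c & ~c | c) & ~a
    = ~~~c & ~a   [complement / identity]
    = ~c & ~a   [double negation]
These differ: at a=0, c=1, E1 = 1 but E2 = 0.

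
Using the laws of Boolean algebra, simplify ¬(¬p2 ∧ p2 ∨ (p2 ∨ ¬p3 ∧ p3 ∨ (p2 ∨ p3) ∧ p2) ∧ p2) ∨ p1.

¬p2 ∨ p1

¬(¬p2 ∧ p2 ∨ (p2 ∨ ¬p3 ∧ p3 ∨ (p2 ∨ p3) ∧ p2) ∧ p2) ∨ p1
= ¬(¬p2 ∧ p2 ∨ (p2 ∨ ¬p3 ∧ p3 ∨ p2) ∧ p2) ∨ p1   — absorption
= ¬(¬p2 ∧ p2 ∨ (p2 ∨ p2) ∧ p2) ∨ p1   — complement / identity
= ¬(¬p2 ∧ p2 ∨ p2 ∧ p2) ∨ p1   — idempotence
= ¬p2 ∨ p1   — distribution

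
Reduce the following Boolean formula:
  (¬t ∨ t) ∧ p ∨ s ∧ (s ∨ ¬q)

p ∨ s

(¬t ∨ t) ∧ p ∨ s ∧ (s ∨ ¬q)
= p ∨ s ∧ (s ∨ ¬q)   (complement / identity)
= p ∨ s   (absorption)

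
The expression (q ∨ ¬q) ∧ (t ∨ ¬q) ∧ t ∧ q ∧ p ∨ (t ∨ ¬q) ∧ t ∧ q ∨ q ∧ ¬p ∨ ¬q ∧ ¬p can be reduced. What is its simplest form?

(q ∨ ¬q) ∧ (t ∨ ¬q) ∧ t ∧ q ∧ p ∨ (t ∨ ¬q) ∧ t ∧ q ∨ q ∧ ¬p ∨ ¬q ∧ ¬p
= (t ∨ ¬q) ∧ t ∧ q ∧ p ∨ (t ∨ ¬q) ∧ t ∧ q ∨ q ∧ ¬p ∨ ¬q ∧ ¬p
= (t ∨ ¬q) ∧ t ∧ q ∧ p ∨ (t ∨ ¬q) ∧ t ∧ q ∨ ¬p
= (t ∨ ¬q) ∧ t ∧ q ∨ ¬p
= t ∧ q ∨ ¬p

t ∧ q ∨ ¬p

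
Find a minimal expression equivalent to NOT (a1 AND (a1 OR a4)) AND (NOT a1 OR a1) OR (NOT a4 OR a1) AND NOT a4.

NOT a1 OR NOT a4

NOT (a1 AND (a1 OR a4)) AND (NOT a1 OR a1) OR (NOT a4 OR a1) AND NOT a4
= NOT a1 AND (NOT a1 OR a1) OR (NOT a4 OR a1) AND NOT a4   (absorption)
= NOT a1 OR (NOT a4 OR a1) AND NOT a4   (complement / identity)
= NOT a1 OR NOT a4   (absorption)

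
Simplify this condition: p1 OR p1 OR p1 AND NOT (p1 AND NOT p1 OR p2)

p1

p1 OR p1 OR p1 AND NOT (p1 AND NOT p1 OR p2)
= p1 OR p1 AND NOT (p1 AND NOT p1 OR p2)   — idempotence
= p1 OR p1 AND NOT p2   — complement / identity
= p1   — absorption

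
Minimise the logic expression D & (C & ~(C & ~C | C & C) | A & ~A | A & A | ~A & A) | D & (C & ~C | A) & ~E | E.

D & (C & ~(C & ~C | C & C) | A & ~A | A & A | ~A & A) | D & (C & ~C | A) & ~E | E
= D & (C & ~C | A & ~A | A & A | ~A & A) | D & (C & ~C | A) & ~E | E   (distribution)
= D & (C & ~C | A & A | ~A & A) | D & (C & ~C | A) & ~E | E   (complement / identity)
= D & (C & ~C | A) | D & (C & ~C | A) & ~E | E   (distribution)
= D & (C & ~C | A) | E   (absorption)
= D & A | E   (complement / identity)

D & A | E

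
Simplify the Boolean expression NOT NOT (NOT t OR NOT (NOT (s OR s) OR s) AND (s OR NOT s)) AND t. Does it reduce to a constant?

NOT NOT (NOT t OR NOT (NOT (s OR s) OR s) AND (s OR NOT s)) AND t
= NOT NOT (NOT t OR NOT (NOT s OR s) AND (s OR NOT s)) AND t
= NOT NOT (NOT t OR NOT (NOT s OR s)) AND t
= NOT (t AND (NOT s OR s)) AND t
= NOT t AND t
= FALSE

FALSE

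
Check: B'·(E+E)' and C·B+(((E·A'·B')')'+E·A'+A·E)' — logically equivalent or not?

No

E1: B'·(E+E)'
    = B'·E'   [idempotence]
E2: C·B+(((E·A'·B')')'+E·A'+A·E)'
    = C·B+(E·A'·B'+E·A'+A·E)'   [double negation]
    = C·B+(E·A'+A·E)'   [absorption]
    = C·B+E'   [distribution]
These differ: at A=1, B=1, C=1, E=0, E1 = 0 but E2 = 1.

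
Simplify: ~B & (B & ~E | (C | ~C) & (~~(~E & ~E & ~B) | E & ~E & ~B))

~B & ~E

~B & (B & ~E | (C | ~C) & (~~(~E & ~E & ~B) | E & ~E & ~B))
= ~B & (B & ~E | (C | ~C) & (~E & ~E & ~B | E & ~E & ~B))   — double negation
= ~B & (B & ~E | ~E & ~E & ~B | E & ~E & ~B)   — complement / identity
= ~B & (B & ~E | ~E & ~B)   — distribution
= ~B & ~E   — distribution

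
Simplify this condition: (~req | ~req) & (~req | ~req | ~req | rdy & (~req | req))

(~req | ~req) & (~req | ~req | ~req | rdy & (~req | req))
= (~req | ~req) & (~req | ~req | rdy & (~req | req))   — idempotence
= (~req | ~req) & (~req | ~req | rdy)   — complement / identity
= ~req | ~req   — absorption
= ~req   — idempotence

~req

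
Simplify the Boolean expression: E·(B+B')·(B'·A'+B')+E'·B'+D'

B'+D'

E·(B+B')·(B'·A'+B')+E'·B'+D'
= E·(B'·A'+B')+E'·B'+D'   [complement / identity]
= E·B'+E'·B'+D'   [absorption]
= B'+D'   [distribution]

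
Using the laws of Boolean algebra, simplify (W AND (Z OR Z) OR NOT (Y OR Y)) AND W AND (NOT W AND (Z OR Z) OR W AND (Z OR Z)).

(W AND (Z OR Z) OR NOT (Y OR Y)) AND W AND (NOT W AND (Z OR Z) OR W AND (Z OR Z))
= (W AND (Z OR Z) OR NOT (Y OR Y)) AND W AND (Z OR Z)
= (W AND (Z OR Z) OR NOT Y) AND W AND (Z OR Z)
= W AND (Z OR Z)
= W AND Z

W AND Z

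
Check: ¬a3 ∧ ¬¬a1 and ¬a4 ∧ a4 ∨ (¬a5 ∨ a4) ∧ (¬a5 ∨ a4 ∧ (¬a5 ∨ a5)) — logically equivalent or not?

E1: ¬a3 ∧ ¬¬a1
    = ¬a3 ∧ a1
E2: ¬a4 ∧ a4 ∨ (¬a5 ∨ a4) ∧ (¬a5 ∨ a4 ∧ (¬a5 ∨ a5))
    = ¬a4 ∧ a4 ∨ (¬a5 ∨ a4) ∧ (¬a5 ∨ a4)
    = (¬a5 ∨ a4) ∧ (¬a5 ∨ a4)
    = ¬a5 ∨ a4
These differ: at a1=0, a3=1, a4=0, a5=0, E1 = 0 but E2 = 1.

No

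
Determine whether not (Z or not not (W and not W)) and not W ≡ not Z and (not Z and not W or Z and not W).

E1: not (Z or not not (W and not W)) and not W
    = not (Z or W and not W) and not W   [double negation]
    = not Z and not W   [complement / identity]
E2: not Z and (not Z and not W or Z and not W)
    = not Z and not W   [distribution]
Both reduce to not Z and not W, so they are equivalent.

Yes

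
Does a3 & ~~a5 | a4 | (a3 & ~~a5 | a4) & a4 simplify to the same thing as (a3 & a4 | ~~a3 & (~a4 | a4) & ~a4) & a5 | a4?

E1: a3 & ~~a5 | a4 | (a3 & ~~a5 | a4) & a4
    = a3 & ~~a5 | a4   (absorption)
    = a3 & a5 | a4   (double negation)
E2: (a3 & a4 | ~~a3 & (~a4 | a4) & ~a4) & a5 | a4
    = (a3 & a4 | ~~a3 & ~a4) & a5 | a4   (complement / identity)
    = (a3 & a4 | a3 & ~a4) & a5 | a4   (double negation)
    = a3 & a5 | a4   (distribution)
Both reduce to a3 & a5 | a4, so they are equivalent.

Yes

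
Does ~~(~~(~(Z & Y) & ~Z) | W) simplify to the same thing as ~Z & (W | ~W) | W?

Yes

E1: ~~(~~(~(Z & Y) & ~Z) | W)
    = ~~(~(Z & Y | Z) | W)   — De Morgan
    = ~(Z & Y | Z) | W   — double negation
    = ~Z | W   — absorption
E2: ~Z & (W | ~W) | W
    = ~Z | W   — complement / identity
Both reduce to ~Z | W, so they are equivalent.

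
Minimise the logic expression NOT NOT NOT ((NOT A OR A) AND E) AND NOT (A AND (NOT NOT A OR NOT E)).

NOT E AND NOT A

NOT NOT NOT ((NOT A OR A) AND E) AND NOT (A AND (NOT NOT A OR NOT E))
= NOT NOT NOT ((NOT A OR A) AND E) AND NOT (A AND (A OR NOT E))
= NOT ((NOT A OR A) AND E) AND NOT (A AND (A OR NOT E))
= NOT ((NOT A OR A) AND E) AND NOT A
= NOT E AND NOT A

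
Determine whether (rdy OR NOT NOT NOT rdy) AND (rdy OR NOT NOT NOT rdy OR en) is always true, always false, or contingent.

(rdy OR NOT NOT NOT rdy) AND (rdy OR NOT NOT NOT rdy OR en)
= rdy OR NOT NOT NOT rdy
= rdy OR NOT rdy
= TRUE

always true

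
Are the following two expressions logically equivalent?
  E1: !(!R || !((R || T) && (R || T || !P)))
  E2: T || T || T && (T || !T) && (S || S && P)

No

E1: !(!R || !((R || T) && (R || T || !P)))
    = !(!R || !(R || T))   (absorption)
    = R && (R || T)   (De Morgan)
    = R   (absorption)
E2: T || T || T && (T || !T) && (S || S && P)
    = T || T || T && (S || S && P)   (complement / identity)
    = T || T && (S || S && P)   (idempotence)
    = T || T && S   (absorption)
    = T   (absorption)
These differ: at P=0, R=1, S=0, T=0, E1 = 1 but E2 = 0.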